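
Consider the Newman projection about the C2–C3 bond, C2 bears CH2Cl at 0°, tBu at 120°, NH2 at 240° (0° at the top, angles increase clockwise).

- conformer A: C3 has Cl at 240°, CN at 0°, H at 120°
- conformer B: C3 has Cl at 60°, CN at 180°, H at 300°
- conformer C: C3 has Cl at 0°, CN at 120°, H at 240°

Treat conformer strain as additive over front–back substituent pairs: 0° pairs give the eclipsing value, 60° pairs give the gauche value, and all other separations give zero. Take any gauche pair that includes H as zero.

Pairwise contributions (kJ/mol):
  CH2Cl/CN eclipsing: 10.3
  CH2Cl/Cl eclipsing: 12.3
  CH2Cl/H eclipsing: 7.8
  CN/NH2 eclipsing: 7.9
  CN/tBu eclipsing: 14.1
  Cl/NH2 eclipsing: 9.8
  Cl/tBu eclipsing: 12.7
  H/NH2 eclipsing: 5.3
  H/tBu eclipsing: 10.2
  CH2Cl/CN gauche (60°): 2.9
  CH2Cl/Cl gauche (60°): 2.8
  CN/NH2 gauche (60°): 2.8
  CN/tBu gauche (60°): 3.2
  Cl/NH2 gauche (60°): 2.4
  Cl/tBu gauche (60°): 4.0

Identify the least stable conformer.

C

A (eclipsed): CH2Cl(0°)/CN(0°) eclipsed 10.3; tBu(120°)/H(120°) eclipsed 10.2; NH2(240°)/Cl(240°) eclipsed 9.8 → 30.3 kJ/mol.
B (staggered): CH2Cl(0°)/Cl(60°) gauche 2.8; tBu(120°)/Cl(60°) gauche 4.0; tBu(120°)/CN(180°) gauche 3.2; NH2(240°)/CN(180°) gauche 2.8 → 12.8 kJ/mol.
C (eclipsed): CH2Cl(0°)/Cl(0°) eclipsed 12.3; tBu(120°)/CN(120°) eclipsed 14.1; NH2(240°)/H(240°) eclipsed 5.3 → 31.7 kJ/mol.
C has the highest total (31.7 kJ/mol).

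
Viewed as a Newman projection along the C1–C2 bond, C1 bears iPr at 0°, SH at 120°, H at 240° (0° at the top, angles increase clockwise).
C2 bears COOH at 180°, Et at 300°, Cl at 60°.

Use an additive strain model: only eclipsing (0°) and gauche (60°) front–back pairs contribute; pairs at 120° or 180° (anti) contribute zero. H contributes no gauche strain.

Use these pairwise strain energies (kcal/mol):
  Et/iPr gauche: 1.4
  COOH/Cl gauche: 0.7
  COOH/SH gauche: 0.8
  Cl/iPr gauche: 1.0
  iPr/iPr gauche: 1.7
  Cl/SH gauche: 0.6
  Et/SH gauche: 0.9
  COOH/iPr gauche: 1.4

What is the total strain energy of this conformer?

3.8 kcal/mol

This conformer is staggered. iPr at 0° is gauche with Et at 300° (1.4); iPr at 0° is gauche with Cl at 60° (1.0); SH at 120° is gauche with COOH at 180° (0.8); SH at 120° is gauche with Cl at 60° (0.6). Total 3.8 kcal/mol.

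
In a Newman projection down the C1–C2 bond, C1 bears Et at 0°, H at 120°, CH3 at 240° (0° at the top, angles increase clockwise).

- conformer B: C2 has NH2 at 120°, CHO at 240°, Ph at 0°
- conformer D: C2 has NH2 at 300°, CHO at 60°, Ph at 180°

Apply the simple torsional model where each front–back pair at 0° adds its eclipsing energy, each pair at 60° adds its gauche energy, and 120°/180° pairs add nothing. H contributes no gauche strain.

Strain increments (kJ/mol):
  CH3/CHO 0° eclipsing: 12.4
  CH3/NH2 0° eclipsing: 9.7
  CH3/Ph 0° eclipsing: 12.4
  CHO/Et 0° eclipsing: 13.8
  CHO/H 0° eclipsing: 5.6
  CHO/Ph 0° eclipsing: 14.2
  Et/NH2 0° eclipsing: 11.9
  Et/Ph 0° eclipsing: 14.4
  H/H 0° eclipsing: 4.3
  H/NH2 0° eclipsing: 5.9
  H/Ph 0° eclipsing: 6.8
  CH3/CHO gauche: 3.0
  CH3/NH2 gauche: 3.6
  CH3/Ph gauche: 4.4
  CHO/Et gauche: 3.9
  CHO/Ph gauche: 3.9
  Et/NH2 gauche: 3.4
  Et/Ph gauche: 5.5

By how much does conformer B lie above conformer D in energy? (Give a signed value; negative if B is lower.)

B (eclipsed): Et(0°)/Ph(0°) eclipsed 14.4; H(120°)/NH2(120°) eclipsed 5.9; CH3(240°)/CHO(240°) eclipsed 12.4 → 32.7 kJ/mol.
D (staggered): Et(0°)/NH2(300°) gauche 3.4; Et(0°)/CHO(60°) gauche 3.9; CH3(240°)/NH2(300°) gauche 3.6; CH3(240°)/Ph(180°) gauche 4.4 → 15.3 kJ/mol.
E(B) − E(D) = 32.7 − 15.3 = +17.4 kJ/mol.

+17.4 kJ/mol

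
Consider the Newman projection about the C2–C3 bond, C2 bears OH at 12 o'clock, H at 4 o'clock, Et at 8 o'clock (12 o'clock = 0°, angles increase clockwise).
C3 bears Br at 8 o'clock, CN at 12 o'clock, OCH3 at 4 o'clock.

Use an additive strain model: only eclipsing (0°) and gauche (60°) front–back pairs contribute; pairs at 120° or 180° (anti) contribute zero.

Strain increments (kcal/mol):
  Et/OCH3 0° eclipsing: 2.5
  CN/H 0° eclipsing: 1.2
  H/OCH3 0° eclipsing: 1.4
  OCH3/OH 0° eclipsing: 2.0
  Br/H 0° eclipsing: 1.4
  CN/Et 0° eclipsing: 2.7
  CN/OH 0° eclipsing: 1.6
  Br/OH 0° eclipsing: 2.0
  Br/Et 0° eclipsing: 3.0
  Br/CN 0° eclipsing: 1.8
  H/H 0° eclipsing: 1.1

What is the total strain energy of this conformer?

This conformer (eclipsed): OH(0°)/CN(0°) eclipsed 1.6; H(120°)/OCH3(120°) eclipsed 1.4; Et(240°)/Br(240°) eclipsed 3.0 → 6.0 kcal/mol.

6.0 kcal/mol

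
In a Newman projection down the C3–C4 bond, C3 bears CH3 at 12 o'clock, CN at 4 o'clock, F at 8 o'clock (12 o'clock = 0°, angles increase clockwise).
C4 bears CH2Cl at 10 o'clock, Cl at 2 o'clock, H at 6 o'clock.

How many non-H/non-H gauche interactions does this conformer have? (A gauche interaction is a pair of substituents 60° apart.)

4

Non-H gauche pairs: CH3(0°)/CH2Cl(300°); CH3(0°)/Cl(60°); CN(120°)/Cl(60°); F(240°)/CH2Cl(300°) — 4 interactions.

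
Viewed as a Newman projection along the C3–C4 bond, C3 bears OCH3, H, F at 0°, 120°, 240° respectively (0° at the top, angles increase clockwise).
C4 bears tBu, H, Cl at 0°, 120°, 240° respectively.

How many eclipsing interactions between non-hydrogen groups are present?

2

Non-H eclipsing pairs: OCH3(0°)/tBu(0°); F(240°)/Cl(240°) — 2 interactions.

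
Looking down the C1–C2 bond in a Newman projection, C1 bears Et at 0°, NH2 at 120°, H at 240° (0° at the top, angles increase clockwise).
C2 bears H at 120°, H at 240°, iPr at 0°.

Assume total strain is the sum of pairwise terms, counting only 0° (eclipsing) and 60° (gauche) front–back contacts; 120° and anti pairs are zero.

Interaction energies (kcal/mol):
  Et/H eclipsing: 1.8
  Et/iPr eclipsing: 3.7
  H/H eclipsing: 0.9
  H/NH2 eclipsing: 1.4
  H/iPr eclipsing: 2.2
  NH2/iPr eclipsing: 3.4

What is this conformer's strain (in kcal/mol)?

This conformer (eclipsed): Et–iPr eclipsed, NH2–H eclipsed, H–H eclipsed; 3.7 + 1.4 + 0.9 = 6.0 kcal/mol.

6.0 kcal/mol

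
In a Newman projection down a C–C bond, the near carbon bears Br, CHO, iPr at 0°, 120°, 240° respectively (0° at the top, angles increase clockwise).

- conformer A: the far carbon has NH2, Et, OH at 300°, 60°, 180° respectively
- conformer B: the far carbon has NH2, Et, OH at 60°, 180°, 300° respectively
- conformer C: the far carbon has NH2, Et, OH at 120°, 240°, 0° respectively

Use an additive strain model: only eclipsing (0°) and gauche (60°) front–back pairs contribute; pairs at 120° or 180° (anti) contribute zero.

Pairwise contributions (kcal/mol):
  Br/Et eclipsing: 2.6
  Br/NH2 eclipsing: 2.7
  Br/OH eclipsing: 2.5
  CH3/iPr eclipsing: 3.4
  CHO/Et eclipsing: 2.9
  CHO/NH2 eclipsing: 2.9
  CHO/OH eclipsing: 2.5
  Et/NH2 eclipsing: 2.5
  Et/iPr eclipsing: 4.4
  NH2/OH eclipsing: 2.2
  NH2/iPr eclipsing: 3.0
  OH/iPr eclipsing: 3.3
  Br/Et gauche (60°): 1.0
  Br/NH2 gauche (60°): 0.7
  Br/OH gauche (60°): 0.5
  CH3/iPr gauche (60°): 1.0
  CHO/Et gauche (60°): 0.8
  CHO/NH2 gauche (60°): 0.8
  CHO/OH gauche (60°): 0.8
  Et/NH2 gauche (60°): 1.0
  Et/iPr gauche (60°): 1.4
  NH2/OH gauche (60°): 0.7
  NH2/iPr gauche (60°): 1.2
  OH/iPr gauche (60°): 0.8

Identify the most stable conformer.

B

A (staggered): Br–NH2 gauche, Br–Et gauche, CHO–Et gauche, CHO–OH gauche, iPr–NH2 gauche, iPr–OH gauche; 0.7 + 1.0 + 0.8 + 0.8 + 1.2 + 0.8 = 5.3 kcal/mol.
B (staggered): Br–NH2 gauche, Br–OH gauche, CHO–NH2 gauche, CHO–Et gauche, iPr–Et gauche, iPr–OH gauche; 0.7 + 0.5 + 0.8 + 0.8 + 1.4 + 0.8 = 5.0 kcal/mol.
C (eclipsed): Br–OH eclipsed, CHO–NH2 eclipsed, iPr–Et eclipsed; 2.5 + 2.9 + 4.4 = 9.8 kcal/mol.
B has the lowest total (5.0 kcal/mol).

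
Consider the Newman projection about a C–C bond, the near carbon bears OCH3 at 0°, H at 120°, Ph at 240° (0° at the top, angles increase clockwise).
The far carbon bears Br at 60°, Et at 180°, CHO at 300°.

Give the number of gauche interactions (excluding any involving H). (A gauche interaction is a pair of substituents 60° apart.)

4

Non-H gauche pairs: OCH3(0°)/Br(60°); OCH3(0°)/CHO(300°); Ph(240°)/Et(180°); Ph(240°)/CHO(300°) — 4 interactions.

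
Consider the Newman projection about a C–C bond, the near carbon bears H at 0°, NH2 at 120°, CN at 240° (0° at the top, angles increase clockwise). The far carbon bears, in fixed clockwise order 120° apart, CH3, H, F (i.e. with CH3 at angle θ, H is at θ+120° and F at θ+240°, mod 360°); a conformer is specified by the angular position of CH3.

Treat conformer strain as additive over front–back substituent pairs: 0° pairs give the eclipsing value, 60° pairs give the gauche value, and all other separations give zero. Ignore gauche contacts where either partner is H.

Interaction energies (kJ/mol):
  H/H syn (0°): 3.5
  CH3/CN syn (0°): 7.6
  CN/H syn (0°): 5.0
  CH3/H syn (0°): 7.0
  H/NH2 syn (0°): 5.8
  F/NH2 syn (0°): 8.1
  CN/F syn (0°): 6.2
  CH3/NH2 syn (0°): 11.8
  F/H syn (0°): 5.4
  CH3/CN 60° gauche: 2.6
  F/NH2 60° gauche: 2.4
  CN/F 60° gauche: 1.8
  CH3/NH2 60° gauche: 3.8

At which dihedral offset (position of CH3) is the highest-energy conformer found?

CH3 at 0° is eclipsed. H at 0° is eclipsed with CH3 at 0° (7.0); NH2 at 120° is eclipsed with H at 120° (5.8); CN at 240° is eclipsed with F at 240° (6.2). Total 19.0 kJ/mol.
CH3 at 60° is staggered. NH2 at 120° is gauche with CH3 at 60° (3.8); CN at 240° is gauche with F at 300° (1.8). Total 5.6 kJ/mol.
CH3 at 120° is eclipsed. H at 0° is eclipsed with F at 0° (5.4); NH2 at 120° is eclipsed with CH3 at 120° (11.8); CN at 240° is eclipsed with H at 240° (5.0). Total 22.2 kJ/mol.
CH3 at 180° is staggered. NH2 at 120° is gauche with CH3 at 180° (3.8); NH2 at 120° is gauche with F at 60° (2.4); CN at 240° is gauche with CH3 at 180° (2.6). Total 8.8 kJ/mol.
CH3 at 240° is eclipsed. H at 0° is eclipsed with H at 0° (3.5); NH2 at 120° is eclipsed with F at 120° (8.1); CN at 240° is eclipsed with CH3 at 240° (7.6). Total 19.2 kJ/mol.
CH3 at 300° is staggered. NH2 at 120° is gauche with F at 180° (2.4); CN at 240° is gauche with CH3 at 300° (2.6); CN at 240° is gauche with F at 180° (1.8). Total 6.8 kJ/mol.
The maximum (22.2 kJ/mol) occurs with CH3 at 120°.

120°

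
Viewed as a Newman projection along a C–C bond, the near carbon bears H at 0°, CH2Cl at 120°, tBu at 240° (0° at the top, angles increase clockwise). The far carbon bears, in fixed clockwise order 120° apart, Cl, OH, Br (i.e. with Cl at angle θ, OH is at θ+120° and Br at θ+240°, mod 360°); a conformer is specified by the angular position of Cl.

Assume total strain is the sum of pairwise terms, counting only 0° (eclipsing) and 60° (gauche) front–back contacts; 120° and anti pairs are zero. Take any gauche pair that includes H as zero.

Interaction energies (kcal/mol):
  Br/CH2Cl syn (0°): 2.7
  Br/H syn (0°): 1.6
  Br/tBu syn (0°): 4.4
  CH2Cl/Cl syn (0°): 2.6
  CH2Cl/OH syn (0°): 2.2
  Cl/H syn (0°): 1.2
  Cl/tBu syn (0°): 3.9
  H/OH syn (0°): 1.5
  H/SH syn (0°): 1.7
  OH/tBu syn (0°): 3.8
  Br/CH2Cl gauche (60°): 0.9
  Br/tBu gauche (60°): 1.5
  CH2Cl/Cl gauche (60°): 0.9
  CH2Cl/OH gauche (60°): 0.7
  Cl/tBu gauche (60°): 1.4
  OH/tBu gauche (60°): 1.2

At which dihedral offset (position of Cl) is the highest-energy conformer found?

240°

Cl at 0° (eclipsed): H(0°)/Cl(0°) eclipsed 1.2; CH2Cl(120°)/OH(120°) eclipsed 2.2; tBu(240°)/Br(240°) eclipsed 4.4 → 7.8 kcal/mol.
Cl at 60° (staggered): CH2Cl(120°)/Cl(60°) gauche 0.9; CH2Cl(120°)/OH(180°) gauche 0.7; tBu(240°)/OH(180°) gauche 1.2; tBu(240°)/Br(300°) gauche 1.5 → 4.3 kcal/mol.
Cl at 120° (eclipsed): H(0°)/Br(0°) eclipsed 1.6; CH2Cl(120°)/Cl(120°) eclipsed 2.6; tBu(240°)/OH(240°) eclipsed 3.8 → 8.0 kcal/mol.
Cl at 180° (staggered): CH2Cl(120°)/Cl(180°) gauche 0.9; CH2Cl(120°)/Br(60°) gauche 0.9; tBu(240°)/Cl(180°) gauche 1.4; tBu(240°)/OH(300°) gauche 1.2 → 4.4 kcal/mol.
Cl at 240° (eclipsed): H(0°)/OH(0°) eclipsed 1.5; CH2Cl(120°)/Br(120°) eclipsed 2.7; tBu(240°)/Cl(240°) eclipsed 3.9 → 8.1 kcal/mol.
Cl at 300° (staggered): CH2Cl(120°)/OH(60°) gauche 0.7; CH2Cl(120°)/Br(180°) gauche 0.9; tBu(240°)/Cl(300°) gauche 1.4; tBu(240°)/Br(180°) gauche 1.5 → 4.5 kcal/mol.
The maximum (8.1 kcal/mol) occurs with Cl at 240°.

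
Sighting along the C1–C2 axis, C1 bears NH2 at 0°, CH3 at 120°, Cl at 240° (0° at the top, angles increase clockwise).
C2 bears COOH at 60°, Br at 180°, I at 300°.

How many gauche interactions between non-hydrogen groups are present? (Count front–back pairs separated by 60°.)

6

Non-H gauche pairs: NH2(0°)/COOH(60°); NH2(0°)/I(300°); CH3(120°)/COOH(60°); CH3(120°)/Br(180°); Cl(240°)/Br(180°); Cl(240°)/I(300°) — 6 interactions.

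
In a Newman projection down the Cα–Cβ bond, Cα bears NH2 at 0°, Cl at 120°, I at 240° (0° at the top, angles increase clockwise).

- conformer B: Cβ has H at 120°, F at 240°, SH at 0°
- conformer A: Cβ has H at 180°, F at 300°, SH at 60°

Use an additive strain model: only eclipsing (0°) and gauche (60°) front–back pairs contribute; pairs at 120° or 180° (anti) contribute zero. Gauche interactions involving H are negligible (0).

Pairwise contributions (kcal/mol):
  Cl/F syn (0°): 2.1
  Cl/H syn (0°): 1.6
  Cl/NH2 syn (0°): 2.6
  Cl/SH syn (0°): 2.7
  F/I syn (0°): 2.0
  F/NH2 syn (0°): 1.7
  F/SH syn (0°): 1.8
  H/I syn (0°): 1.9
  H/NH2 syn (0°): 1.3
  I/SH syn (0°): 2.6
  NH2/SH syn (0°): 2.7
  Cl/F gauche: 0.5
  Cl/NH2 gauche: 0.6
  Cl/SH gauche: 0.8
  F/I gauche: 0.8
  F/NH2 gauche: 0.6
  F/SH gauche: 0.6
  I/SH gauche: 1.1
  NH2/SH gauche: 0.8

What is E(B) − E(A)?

+3.3 kcal/mol

B is eclipsed. NH2 at 0° is eclipsed with SH at 0° (2.7); Cl at 120° is eclipsed with H at 120° (1.6); I at 240° is eclipsed with F at 240° (2.0). Total 6.3 kcal/mol.
A is staggered. NH2 at 0° is gauche with F at 300° (0.6); NH2 at 0° is gauche with SH at 60° (0.8); Cl at 120° is gauche with SH at 60° (0.8); I at 240° is gauche with F at 300° (0.8). Total 3.0 kcal/mol.
E(B) − E(A) = 6.3 − 3.0 = +3.3 kcal/mol.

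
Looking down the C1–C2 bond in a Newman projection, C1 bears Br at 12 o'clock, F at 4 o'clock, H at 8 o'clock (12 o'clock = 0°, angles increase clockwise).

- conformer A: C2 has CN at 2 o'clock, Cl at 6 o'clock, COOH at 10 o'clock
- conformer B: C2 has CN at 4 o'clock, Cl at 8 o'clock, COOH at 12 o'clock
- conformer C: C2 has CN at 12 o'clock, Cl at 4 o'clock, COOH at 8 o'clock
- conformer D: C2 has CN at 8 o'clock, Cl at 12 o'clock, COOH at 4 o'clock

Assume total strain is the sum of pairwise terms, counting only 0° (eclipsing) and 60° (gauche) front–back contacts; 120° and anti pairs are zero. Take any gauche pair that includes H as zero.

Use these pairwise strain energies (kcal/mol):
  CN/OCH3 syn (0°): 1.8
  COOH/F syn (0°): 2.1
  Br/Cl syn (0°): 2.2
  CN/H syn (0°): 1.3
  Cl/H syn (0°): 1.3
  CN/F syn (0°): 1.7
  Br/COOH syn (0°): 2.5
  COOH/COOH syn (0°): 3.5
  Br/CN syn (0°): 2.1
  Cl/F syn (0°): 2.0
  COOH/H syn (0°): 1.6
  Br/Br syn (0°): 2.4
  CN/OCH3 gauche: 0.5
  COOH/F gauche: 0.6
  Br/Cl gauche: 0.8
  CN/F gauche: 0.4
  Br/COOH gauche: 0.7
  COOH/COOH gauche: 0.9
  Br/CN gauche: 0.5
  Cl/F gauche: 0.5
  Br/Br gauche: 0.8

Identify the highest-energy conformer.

C

A (staggered): Br–CN gauche, Br–COOH gauche, F–CN gauche, F–Cl gauche; 0.5 + 0.7 + 0.4 + 0.5 = 2.1 kcal/mol.
B (eclipsed): Br–COOH eclipsed, F–CN eclipsed, H–Cl eclipsed; 2.5 + 1.7 + 1.3 = 5.5 kcal/mol.
C (eclipsed): Br–CN eclipsed, F–Cl eclipsed, H–COOH eclipsed; 2.1 + 2.0 + 1.6 = 5.7 kcal/mol.
D (eclipsed): Br–Cl eclipsed, F–COOH eclipsed, H–CN eclipsed; 2.2 + 2.1 + 1.3 = 5.6 kcal/mol.
C has the highest total (5.7 kcal/mol).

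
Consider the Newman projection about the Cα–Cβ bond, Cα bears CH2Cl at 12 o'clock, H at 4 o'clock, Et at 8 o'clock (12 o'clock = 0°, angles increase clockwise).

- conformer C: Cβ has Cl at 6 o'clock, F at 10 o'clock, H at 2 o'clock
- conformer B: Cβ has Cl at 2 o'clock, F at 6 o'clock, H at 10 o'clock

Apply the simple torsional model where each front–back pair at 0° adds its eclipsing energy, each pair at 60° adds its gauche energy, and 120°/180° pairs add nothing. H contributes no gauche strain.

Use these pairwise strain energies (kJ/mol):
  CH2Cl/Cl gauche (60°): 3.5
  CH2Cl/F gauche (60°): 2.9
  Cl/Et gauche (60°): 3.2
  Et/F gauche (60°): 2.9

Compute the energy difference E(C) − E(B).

C (staggered): CH2Cl(0°)/F(300°) gauche 2.9; Et(240°)/Cl(180°) gauche 3.2; Et(240°)/F(300°) gauche 2.9 → 9.0 kJ/mol.
B (staggered): CH2Cl(0°)/Cl(60°) gauche 3.5; Et(240°)/F(180°) gauche 2.9 → 6.4 kJ/mol.
E(C) − E(B) = 9.0 − 6.4 = +2.6 kJ/mol.

+2.6 kJ/mol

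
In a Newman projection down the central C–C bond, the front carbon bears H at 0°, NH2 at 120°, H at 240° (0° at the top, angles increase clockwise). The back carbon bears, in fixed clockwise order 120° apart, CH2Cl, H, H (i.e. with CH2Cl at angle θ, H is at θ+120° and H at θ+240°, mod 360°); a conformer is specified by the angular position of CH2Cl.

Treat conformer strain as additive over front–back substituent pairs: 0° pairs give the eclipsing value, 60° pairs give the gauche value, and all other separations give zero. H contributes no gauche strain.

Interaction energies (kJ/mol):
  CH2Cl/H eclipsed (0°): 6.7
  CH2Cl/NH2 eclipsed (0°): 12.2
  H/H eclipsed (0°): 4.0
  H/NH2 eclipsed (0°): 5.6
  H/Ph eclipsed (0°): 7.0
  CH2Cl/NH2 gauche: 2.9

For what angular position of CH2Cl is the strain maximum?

120°

CH2Cl at 0° is eclipsed. H at 0° is eclipsed with CH2Cl at 0° (6.7); NH2 at 120° is eclipsed with H at 120° (5.6); H at 240° is eclipsed with H at 240° (4.0). Total 16.3 kJ/mol.
CH2Cl at 60° is staggered. NH2 at 120° is gauche with CH2Cl at 60° (2.9). Total 2.9 kJ/mol.
CH2Cl at 120° is eclipsed. H at 0° is eclipsed with H at 0° (4.0); NH2 at 120° is eclipsed with CH2Cl at 120° (12.2); H at 240° is eclipsed with H at 240° (4.0). Total 20.2 kJ/mol.
CH2Cl at 180° is staggered. NH2 at 120° is gauche with CH2Cl at 180° (2.9). Total 2.9 kJ/mol.
CH2Cl at 240° is eclipsed. H at 0° is eclipsed with H at 0° (4.0); NH2 at 120° is eclipsed with H at 120° (5.6); H at 240° is eclipsed with CH2Cl at 240° (6.7). Total 16.3 kJ/mol.
CH2Cl at 300° (staggered): no non-H gauche contacts → 0.0 kJ/mol.
The maximum (20.2 kJ/mol) occurs with CH2Cl at 120°.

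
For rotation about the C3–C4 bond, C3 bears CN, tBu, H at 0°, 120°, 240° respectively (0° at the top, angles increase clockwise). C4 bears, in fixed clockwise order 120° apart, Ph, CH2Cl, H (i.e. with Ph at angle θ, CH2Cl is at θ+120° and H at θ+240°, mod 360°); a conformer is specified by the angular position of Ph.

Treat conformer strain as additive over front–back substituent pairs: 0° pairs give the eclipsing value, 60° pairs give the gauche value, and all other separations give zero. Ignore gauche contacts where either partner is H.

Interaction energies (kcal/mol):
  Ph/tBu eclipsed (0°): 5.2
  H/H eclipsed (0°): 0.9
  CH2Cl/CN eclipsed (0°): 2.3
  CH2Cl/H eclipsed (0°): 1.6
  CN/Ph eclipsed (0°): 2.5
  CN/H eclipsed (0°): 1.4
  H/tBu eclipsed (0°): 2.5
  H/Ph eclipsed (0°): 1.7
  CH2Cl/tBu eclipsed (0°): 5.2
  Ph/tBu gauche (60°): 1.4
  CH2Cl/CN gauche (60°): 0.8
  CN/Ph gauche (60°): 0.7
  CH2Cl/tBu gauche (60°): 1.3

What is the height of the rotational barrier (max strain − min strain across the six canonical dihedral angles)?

Ph at 0° (eclipsed): CN(0°)/Ph(0°) eclipsed 2.5; tBu(120°)/CH2Cl(120°) eclipsed 5.2; H(240°)/H(240°) eclipsed 0.9 → 8.6 kcal/mol.
Ph at 60° (staggered): CN(0°)/Ph(60°) gauche 0.7; tBu(120°)/Ph(60°) gauche 1.4; tBu(120°)/CH2Cl(180°) gauche 1.3 → 3.4 kcal/mol.
Ph at 120° (eclipsed): CN(0°)/H(0°) eclipsed 1.4; tBu(120°)/Ph(120°) eclipsed 5.2; H(240°)/CH2Cl(240°) eclipsed 1.6 → 8.2 kcal/mol.
Ph at 180° (staggered): CN(0°)/CH2Cl(300°) gauche 0.8; tBu(120°)/Ph(180°) gauche 1.4 → 2.2 kcal/mol.
Ph at 240° (eclipsed): CN(0°)/CH2Cl(0°) eclipsed 2.3; tBu(120°)/H(120°) eclipsed 2.5; H(240°)/Ph(240°) eclipsed 1.7 → 6.5 kcal/mol.
Ph at 300° (staggered): CN(0°)/Ph(300°) gauche 0.7; CN(0°)/CH2Cl(60°) gauche 0.8; tBu(120°)/CH2Cl(60°) gauche 1.3 → 2.8 kcal/mol.
Max at 0° (8.6 kcal/mol), min at 180° (2.2 kcal/mol); barrier = 6.4 kcal/mol.

6.4 kcal/mol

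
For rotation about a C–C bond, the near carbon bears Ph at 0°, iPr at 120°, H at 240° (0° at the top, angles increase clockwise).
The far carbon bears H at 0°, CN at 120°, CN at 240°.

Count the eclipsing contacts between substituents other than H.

1

Non-H eclipsing pairs: iPr(120°)/CN(120°) — 1 interaction.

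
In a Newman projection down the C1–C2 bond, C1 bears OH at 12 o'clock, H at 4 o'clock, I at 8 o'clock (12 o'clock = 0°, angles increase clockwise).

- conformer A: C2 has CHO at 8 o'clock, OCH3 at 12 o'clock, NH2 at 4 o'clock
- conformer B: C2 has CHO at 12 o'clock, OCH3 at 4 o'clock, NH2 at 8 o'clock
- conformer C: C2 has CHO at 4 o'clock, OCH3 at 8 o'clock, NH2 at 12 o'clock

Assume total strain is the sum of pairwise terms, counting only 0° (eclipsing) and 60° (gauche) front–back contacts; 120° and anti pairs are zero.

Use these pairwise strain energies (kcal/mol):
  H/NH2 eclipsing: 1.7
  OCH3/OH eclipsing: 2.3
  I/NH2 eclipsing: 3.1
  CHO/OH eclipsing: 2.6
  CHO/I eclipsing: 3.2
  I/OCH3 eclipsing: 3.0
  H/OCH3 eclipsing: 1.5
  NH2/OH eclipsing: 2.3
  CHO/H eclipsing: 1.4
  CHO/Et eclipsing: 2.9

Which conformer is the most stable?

A (eclipsed): OH(0°)/OCH3(0°) eclipsed 2.3; H(120°)/NH2(120°) eclipsed 1.7; I(240°)/CHO(240°) eclipsed 3.2 → 7.2 kcal/mol.
B (eclipsed): OH(0°)/CHO(0°) eclipsed 2.6; H(120°)/OCH3(120°) eclipsed 1.5; I(240°)/NH2(240°) eclipsed 3.1 → 7.2 kcal/mol.
C (eclipsed): OH(0°)/NH2(0°) eclipsed 2.3; H(120°)/CHO(120°) eclipsed 1.4; I(240°)/OCH3(240°) eclipsed 3.0 → 6.7 kcal/mol.
C has the lowest total (6.7 kcal/mol).

C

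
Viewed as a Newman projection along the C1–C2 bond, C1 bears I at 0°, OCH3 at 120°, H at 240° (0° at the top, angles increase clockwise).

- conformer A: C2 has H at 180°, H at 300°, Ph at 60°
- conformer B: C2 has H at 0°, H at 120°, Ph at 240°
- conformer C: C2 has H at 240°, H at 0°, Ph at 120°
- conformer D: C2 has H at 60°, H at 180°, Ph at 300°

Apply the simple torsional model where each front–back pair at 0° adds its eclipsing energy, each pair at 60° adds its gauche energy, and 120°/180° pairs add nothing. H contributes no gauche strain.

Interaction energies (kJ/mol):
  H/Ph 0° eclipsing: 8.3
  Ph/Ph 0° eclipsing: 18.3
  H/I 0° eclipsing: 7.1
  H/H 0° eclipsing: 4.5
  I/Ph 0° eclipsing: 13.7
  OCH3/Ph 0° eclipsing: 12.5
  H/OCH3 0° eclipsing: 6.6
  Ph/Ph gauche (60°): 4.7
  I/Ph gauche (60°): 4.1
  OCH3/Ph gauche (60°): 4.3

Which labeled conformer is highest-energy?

C

A (staggered): I–Ph gauche, OCH3–Ph gauche; 4.1 + 4.3 = 8.4 kJ/mol.
B (eclipsed): I–H eclipsed, OCH3–H eclipsed, H–Ph eclipsed; 7.1 + 6.6 + 8.3 = 22.0 kJ/mol.
C (eclipsed): I–H eclipsed, OCH3–Ph eclipsed, H–H eclipsed; 7.1 + 12.5 + 4.5 = 24.1 kJ/mol.
D (staggered): I–Ph gauche; 4.1 = 4.1 kJ/mol.
C has the highest total (24.1 kJ/mol).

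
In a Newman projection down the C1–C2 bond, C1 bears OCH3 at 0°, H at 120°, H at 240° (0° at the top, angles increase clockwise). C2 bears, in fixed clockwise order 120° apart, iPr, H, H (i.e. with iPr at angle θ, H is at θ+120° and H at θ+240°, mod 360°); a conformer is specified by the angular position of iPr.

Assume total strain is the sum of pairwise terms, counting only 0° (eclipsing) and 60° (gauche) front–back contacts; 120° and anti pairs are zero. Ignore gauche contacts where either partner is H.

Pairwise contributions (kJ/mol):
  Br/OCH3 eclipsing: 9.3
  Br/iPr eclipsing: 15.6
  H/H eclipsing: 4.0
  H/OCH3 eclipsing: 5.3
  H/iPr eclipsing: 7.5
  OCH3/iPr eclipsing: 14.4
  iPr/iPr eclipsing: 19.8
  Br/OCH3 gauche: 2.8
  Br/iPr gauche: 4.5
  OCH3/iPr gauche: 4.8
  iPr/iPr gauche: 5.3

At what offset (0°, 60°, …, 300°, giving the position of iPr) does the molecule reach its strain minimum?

iPr at 0° (eclipsed): OCH3(0°)/iPr(0°) eclipsed 14.4; H(120°)/H(120°) eclipsed 4.0; H(240°)/H(240°) eclipsed 4.0 → 22.4 kJ/mol.
iPr at 60° (staggered): OCH3(0°)/iPr(60°) gauche 4.8 → 4.8 kJ/mol.
iPr at 120° (eclipsed): OCH3(0°)/H(0°) eclipsed 5.3; H(120°)/iPr(120°) eclipsed 7.5; H(240°)/H(240°) eclipsed 4.0 → 16.8 kJ/mol.
iPr at 180° (staggered): no non-H gauche contacts → 0.0 kJ/mol.
iPr at 240° (eclipsed): OCH3(0°)/H(0°) eclipsed 5.3; H(120°)/H(120°) eclipsed 4.0; H(240°)/iPr(240°) eclipsed 7.5 → 16.8 kJ/mol.
iPr at 300° (staggered): OCH3(0°)/iPr(300°) gauche 4.8 → 4.8 kJ/mol.
The minimum (0.0 kJ/mol) occurs with iPr at 180°.

180°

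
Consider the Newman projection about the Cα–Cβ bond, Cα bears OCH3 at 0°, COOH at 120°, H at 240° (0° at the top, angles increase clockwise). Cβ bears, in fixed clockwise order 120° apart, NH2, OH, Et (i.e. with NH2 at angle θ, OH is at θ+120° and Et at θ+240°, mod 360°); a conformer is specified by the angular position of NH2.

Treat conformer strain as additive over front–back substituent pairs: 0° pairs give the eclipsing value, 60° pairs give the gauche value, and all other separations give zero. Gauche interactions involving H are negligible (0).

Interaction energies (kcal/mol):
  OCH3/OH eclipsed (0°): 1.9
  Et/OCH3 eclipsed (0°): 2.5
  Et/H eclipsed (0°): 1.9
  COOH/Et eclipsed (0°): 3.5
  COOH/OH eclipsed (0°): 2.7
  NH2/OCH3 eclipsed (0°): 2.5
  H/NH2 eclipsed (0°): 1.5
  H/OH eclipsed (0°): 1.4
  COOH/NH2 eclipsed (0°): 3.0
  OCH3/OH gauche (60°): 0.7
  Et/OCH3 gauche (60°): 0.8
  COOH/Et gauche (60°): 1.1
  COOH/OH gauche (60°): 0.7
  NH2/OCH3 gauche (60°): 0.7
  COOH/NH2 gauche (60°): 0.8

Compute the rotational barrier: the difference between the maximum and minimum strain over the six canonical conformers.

4.1 kcal/mol

NH2 at 0° (eclipsed): OCH3(0°)/NH2(0°) eclipsed 2.5; COOH(120°)/OH(120°) eclipsed 2.7; H(240°)/Et(240°) eclipsed 1.9 → 7.1 kcal/mol.
NH2 at 60° (staggered): OCH3(0°)/NH2(60°) gauche 0.7; OCH3(0°)/Et(300°) gauche 0.8; COOH(120°)/NH2(60°) gauche 0.8; COOH(120°)/OH(180°) gauche 0.7 → 3.0 kcal/mol.
NH2 at 120° (eclipsed): OCH3(0°)/Et(0°) eclipsed 2.5; COOH(120°)/NH2(120°) eclipsed 3.0; H(240°)/OH(240°) eclipsed 1.4 → 6.9 kcal/mol.
NH2 at 180° (staggered): OCH3(0°)/OH(300°) gauche 0.7; OCH3(0°)/Et(60°) gauche 0.8; COOH(120°)/NH2(180°) gauche 0.8; COOH(120°)/Et(60°) gauche 1.1 → 3.4 kcal/mol.
NH2 at 240° (eclipsed): OCH3(0°)/OH(0°) eclipsed 1.9; COOH(120°)/Et(120°) eclipsed 3.5; H(240°)/NH2(240°) eclipsed 1.5 → 6.9 kcal/mol.
NH2 at 300° (staggered): OCH3(0°)/NH2(300°) gauche 0.7; OCH3(0°)/OH(60°) gauche 0.7; COOH(120°)/OH(60°) gauche 0.7; COOH(120°)/Et(180°) gauche 1.1 → 3.2 kcal/mol.
Max at 0° (7.1 kcal/mol), min at 60° (3.0 kcal/mol); barrier = 4.1 kcal/mol.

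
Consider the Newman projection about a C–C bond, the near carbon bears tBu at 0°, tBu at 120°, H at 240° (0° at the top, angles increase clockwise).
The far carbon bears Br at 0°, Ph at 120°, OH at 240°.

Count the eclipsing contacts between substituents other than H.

Non-H eclipsing pairs: tBu(0°)/Br(0°); tBu(120°)/Ph(120°) — 2 interactions.

2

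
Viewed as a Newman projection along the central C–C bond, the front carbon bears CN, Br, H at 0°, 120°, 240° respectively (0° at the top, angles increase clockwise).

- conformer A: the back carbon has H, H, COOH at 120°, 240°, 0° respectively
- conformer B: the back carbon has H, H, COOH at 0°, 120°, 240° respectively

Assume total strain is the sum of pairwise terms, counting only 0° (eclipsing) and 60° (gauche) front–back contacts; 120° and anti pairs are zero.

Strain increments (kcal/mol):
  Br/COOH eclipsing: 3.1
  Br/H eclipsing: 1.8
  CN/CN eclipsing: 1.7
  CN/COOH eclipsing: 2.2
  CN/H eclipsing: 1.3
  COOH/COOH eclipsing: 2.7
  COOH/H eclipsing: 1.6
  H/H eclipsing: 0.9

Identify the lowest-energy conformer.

A (eclipsed): CN(0°)/COOH(0°) eclipsed 2.2; Br(120°)/H(120°) eclipsed 1.8; H(240°)/H(240°) eclipsed 0.9 → 4.9 kcal/mol.
B (eclipsed): CN(0°)/H(0°) eclipsed 1.3; Br(120°)/H(120°) eclipsed 1.8; H(240°)/COOH(240°) eclipsed 1.6 → 4.7 kcal/mol.
B has the lowest total (4.7 kcal/mol).

B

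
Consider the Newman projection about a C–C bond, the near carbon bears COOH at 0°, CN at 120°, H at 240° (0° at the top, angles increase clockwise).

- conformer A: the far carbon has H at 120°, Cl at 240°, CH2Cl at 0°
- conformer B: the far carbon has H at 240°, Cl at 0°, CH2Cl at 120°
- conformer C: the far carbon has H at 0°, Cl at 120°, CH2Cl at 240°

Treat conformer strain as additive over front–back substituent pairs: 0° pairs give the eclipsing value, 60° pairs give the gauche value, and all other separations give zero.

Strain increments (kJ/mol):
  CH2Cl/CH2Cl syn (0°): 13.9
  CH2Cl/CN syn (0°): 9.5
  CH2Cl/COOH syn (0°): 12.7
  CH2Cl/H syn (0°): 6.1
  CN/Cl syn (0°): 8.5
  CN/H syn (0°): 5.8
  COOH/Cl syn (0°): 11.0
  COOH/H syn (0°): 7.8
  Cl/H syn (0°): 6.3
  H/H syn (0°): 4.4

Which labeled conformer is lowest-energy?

A is eclipsed. COOH at 0° is eclipsed with CH2Cl at 0° (12.7); CN at 120° is eclipsed with H at 120° (5.8); H at 240° is eclipsed with Cl at 240° (6.3). Total 24.8 kJ/mol.
B is eclipsed. COOH at 0° is eclipsed with Cl at 0° (11.0); CN at 120° is eclipsed with CH2Cl at 120° (9.5); H at 240° is eclipsed with H at 240° (4.4). Total 24.9 kJ/mol.
C is eclipsed. COOH at 0° is eclipsed with H at 0° (7.8); CN at 120° is eclipsed with Cl at 120° (8.5); H at 240° is eclipsed with CH2Cl at 240° (6.1). Total 22.4 kJ/mol.
C has the lowest total (22.4 kJ/mol).

C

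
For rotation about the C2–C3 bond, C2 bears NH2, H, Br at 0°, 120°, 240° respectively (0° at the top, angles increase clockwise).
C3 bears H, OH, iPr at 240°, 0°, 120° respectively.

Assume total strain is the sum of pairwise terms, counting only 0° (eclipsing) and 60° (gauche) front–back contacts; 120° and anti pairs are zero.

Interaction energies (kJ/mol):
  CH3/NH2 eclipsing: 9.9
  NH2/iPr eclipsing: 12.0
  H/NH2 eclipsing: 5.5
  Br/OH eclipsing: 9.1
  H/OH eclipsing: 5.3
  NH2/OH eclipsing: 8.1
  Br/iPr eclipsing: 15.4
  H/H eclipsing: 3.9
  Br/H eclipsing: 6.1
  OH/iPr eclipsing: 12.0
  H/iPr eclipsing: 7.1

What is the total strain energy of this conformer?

This conformer is eclipsed. NH2 at 0° is eclipsed with OH at 0° (8.1); H at 120° is eclipsed with iPr at 120° (7.1); Br at 240° is eclipsed with H at 240° (6.1). Total 21.3 kJ/mol.

21.3 kJ/mol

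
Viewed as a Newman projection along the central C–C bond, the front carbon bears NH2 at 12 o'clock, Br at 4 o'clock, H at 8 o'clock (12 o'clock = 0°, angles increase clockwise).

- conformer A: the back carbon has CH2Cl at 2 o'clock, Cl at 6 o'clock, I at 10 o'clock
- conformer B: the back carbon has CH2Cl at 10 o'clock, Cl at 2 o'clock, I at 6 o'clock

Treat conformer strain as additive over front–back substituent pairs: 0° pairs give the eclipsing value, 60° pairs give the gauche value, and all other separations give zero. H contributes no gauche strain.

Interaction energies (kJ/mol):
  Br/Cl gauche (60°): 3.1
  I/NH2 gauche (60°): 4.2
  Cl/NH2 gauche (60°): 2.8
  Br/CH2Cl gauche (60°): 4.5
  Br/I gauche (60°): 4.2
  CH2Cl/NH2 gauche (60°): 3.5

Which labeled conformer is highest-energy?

A (staggered): NH2(0°)/CH2Cl(60°) gauche 3.5; NH2(0°)/I(300°) gauche 4.2; Br(120°)/CH2Cl(60°) gauche 4.5; Br(120°)/Cl(180°) gauche 3.1 → 15.3 kJ/mol.
B (staggered): NH2(0°)/CH2Cl(300°) gauche 3.5; NH2(0°)/Cl(60°) gauche 2.8; Br(120°)/Cl(60°) gauche 3.1; Br(120°)/I(180°) gauche 4.2 → 13.6 kJ/mol.
A has the highest total (15.3 kJ/mol).

A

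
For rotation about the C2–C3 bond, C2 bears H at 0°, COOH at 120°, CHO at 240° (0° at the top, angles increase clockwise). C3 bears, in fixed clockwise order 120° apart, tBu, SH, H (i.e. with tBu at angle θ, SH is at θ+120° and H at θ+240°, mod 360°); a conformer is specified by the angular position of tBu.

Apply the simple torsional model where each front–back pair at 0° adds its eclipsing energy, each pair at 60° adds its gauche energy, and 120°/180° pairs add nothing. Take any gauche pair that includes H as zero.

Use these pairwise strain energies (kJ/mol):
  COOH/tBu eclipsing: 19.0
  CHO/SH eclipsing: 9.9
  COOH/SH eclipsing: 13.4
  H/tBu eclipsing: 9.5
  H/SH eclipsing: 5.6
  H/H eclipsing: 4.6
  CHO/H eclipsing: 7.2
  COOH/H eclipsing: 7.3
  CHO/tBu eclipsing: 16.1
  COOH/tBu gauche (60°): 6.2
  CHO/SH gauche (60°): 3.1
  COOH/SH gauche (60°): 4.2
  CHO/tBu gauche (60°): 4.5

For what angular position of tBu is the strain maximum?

tBu at 0° (eclipsed): H(0°)/tBu(0°) eclipsed 9.5; COOH(120°)/SH(120°) eclipsed 13.4; CHO(240°)/H(240°) eclipsed 7.2 → 30.1 kJ/mol.
tBu at 60° (staggered): COOH(120°)/tBu(60°) gauche 6.2; COOH(120°)/SH(180°) gauche 4.2; CHO(240°)/SH(180°) gauche 3.1 → 13.5 kJ/mol.
tBu at 120° (eclipsed): H(0°)/H(0°) eclipsed 4.6; COOH(120°)/tBu(120°) eclipsed 19.0; CHO(240°)/SH(240°) eclipsed 9.9 → 33.5 kJ/mol.
tBu at 180° (staggered): COOH(120°)/tBu(180°) gauche 6.2; CHO(240°)/tBu(180°) gauche 4.5; CHO(240°)/SH(300°) gauche 3.1 → 13.8 kJ/mol.
tBu at 240° (eclipsed): H(0°)/SH(0°) eclipsed 5.6; COOH(120°)/H(120°) eclipsed 7.3; CHO(240°)/tBu(240°) eclipsed 16.1 → 29.0 kJ/mol.
tBu at 300° (staggered): COOH(120°)/SH(60°) gauche 4.2; CHO(240°)/tBu(300°) gauche 4.5 → 8.7 kJ/mol.
The maximum (33.5 kJ/mol) occurs with tBu at 120°.

120°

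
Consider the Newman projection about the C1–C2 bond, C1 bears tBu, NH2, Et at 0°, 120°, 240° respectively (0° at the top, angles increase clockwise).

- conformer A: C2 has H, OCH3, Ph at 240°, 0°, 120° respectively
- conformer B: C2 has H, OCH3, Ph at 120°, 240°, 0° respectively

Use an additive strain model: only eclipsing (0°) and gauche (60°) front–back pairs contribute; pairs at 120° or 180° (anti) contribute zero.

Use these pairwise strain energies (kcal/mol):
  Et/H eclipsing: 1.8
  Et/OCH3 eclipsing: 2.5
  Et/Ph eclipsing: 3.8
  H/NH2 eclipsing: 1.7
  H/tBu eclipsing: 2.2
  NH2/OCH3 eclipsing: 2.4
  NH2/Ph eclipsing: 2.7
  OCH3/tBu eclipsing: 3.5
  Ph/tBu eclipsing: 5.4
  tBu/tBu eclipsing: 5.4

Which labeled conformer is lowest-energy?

A is eclipsed. tBu at 0° is eclipsed with OCH3 at 0° (3.5); NH2 at 120° is eclipsed with Ph at 120° (2.7); Et at 240° is eclipsed with H at 240° (1.8). Total 8.0 kcal/mol.
B is eclipsed. tBu at 0° is eclipsed with Ph at 0° (5.4); NH2 at 120° is eclipsed with H at 120° (1.7); Et at 240° is eclipsed with OCH3 at 240° (2.5). Total 9.6 kcal/mol.
A has the lowest total (8.0 kcal/mol).

A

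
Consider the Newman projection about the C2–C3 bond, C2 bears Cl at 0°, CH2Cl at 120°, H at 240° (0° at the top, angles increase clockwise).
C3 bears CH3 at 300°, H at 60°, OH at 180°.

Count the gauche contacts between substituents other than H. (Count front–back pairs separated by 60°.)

2

Non-H gauche pairs: Cl(0°)/CH3(300°); CH2Cl(120°)/OH(180°) — 2 interactions.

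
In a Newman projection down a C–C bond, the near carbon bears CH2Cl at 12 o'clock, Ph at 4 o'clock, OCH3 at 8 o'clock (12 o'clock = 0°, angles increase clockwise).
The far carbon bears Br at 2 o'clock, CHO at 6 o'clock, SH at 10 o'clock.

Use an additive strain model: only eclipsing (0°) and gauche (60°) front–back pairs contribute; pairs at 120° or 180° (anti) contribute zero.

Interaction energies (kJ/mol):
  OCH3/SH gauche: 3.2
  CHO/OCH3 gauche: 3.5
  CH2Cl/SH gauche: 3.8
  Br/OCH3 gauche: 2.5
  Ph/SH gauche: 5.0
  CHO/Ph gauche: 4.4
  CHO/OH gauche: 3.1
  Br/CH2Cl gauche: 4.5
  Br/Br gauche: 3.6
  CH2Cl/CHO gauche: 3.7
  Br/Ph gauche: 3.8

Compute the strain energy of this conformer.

This conformer is staggered. CH2Cl at 0° is gauche with Br at 60° (4.5); CH2Cl at 0° is gauche with SH at 300° (3.8); Ph at 120° is gauche with Br at 60° (3.8); Ph at 120° is gauche with CHO at 180° (4.4); OCH3 at 240° is gauche with CHO at 180° (3.5); OCH3 at 240° is gauche with SH at 300° (3.2). Total 23.2 kJ/mol.

23.2 kJ/mol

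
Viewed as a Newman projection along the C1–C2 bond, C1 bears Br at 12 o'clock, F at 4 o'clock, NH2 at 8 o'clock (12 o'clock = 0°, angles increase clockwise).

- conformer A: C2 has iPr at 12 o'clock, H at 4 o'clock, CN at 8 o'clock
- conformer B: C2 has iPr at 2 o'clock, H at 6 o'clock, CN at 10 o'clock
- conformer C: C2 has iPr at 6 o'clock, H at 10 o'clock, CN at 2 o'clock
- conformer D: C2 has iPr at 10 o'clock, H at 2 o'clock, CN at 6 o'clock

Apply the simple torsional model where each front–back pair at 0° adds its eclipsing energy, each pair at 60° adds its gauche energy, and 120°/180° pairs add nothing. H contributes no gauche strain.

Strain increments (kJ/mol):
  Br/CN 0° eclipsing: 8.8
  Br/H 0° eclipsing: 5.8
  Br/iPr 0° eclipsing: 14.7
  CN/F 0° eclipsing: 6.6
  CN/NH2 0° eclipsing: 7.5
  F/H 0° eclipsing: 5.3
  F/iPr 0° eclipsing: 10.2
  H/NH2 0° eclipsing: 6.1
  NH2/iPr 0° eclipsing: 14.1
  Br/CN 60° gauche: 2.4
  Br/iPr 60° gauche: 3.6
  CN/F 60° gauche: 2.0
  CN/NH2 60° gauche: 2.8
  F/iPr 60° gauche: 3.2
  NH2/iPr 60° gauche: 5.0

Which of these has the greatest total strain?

A

A (eclipsed): Br(0°)/iPr(0°) eclipsed 14.7; F(120°)/H(120°) eclipsed 5.3; NH2(240°)/CN(240°) eclipsed 7.5 → 27.5 kJ/mol.
B (staggered): Br(0°)/iPr(60°) gauche 3.6; Br(0°)/CN(300°) gauche 2.4; F(120°)/iPr(60°) gauche 3.2; NH2(240°)/CN(300°) gauche 2.8 → 12.0 kJ/mol.
C (staggered): Br(0°)/CN(60°) gauche 2.4; F(120°)/iPr(180°) gauche 3.2; F(120°)/CN(60°) gauche 2.0; NH2(240°)/iPr(180°) gauche 5.0 → 12.6 kJ/mol.
D (staggered): Br(0°)/iPr(300°) gauche 3.6; F(120°)/CN(180°) gauche 2.0; NH2(240°)/iPr(300°) gauche 5.0; NH2(240°)/CN(180°) gauche 2.8 → 13.4 kJ/mol.
A has the highest total (27.5 kJ/mol).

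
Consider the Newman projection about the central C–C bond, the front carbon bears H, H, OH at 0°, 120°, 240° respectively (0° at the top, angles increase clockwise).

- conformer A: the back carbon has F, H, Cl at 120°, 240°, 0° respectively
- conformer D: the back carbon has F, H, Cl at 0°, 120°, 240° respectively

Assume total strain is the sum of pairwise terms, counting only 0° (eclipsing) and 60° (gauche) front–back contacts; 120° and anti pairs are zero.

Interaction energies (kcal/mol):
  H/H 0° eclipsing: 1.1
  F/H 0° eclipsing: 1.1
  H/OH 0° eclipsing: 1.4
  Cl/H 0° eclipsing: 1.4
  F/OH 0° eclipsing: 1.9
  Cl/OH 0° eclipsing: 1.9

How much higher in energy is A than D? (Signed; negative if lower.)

A (eclipsed): H(0°)/Cl(0°) eclipsed 1.4; H(120°)/F(120°) eclipsed 1.1; OH(240°)/H(240°) eclipsed 1.4 → 3.9 kcal/mol.
D (eclipsed): H(0°)/F(0°) eclipsed 1.1; H(120°)/H(120°) eclipsed 1.1; OH(240°)/Cl(240°) eclipsed 1.9 → 4.1 kcal/mol.
E(A) − E(D) = 3.9 − 4.1 = -0.2 kcal/mol.

-0.2 kcal/mol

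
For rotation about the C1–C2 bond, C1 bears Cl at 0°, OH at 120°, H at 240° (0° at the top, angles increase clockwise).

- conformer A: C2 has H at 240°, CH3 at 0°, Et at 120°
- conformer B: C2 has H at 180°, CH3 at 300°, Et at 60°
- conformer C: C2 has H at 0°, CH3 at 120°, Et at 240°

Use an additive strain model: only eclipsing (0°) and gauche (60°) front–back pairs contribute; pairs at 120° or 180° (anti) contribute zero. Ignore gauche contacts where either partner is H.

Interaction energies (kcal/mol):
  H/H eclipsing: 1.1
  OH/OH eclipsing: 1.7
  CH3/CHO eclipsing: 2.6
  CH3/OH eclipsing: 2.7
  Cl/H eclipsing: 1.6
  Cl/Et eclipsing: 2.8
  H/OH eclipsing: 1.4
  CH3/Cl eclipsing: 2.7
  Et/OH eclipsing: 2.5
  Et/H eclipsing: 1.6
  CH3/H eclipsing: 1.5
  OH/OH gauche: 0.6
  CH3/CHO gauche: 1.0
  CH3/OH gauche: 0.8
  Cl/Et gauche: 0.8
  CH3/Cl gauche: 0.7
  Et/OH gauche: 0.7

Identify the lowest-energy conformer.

A (eclipsed): Cl–CH3 eclipsed, OH–Et eclipsed, H–H eclipsed; 2.7 + 2.5 + 1.1 = 6.3 kcal/mol.
B (staggered): Cl–CH3 gauche, Cl–Et gauche, OH–Et gauche; 0.7 + 0.8 + 0.7 = 2.2 kcal/mol.
C (eclipsed): Cl–H eclipsed, OH–CH3 eclipsed, H–Et eclipsed; 1.6 + 2.7 + 1.6 = 5.9 kcal/mol.
B has the lowest total (2.2 kcal/mol).

B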